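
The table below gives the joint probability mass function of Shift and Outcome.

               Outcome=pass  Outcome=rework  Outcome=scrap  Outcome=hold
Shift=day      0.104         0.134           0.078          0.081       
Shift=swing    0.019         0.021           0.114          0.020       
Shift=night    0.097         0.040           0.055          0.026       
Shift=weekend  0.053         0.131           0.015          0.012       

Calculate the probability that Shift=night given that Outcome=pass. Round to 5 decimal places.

P(Outcome=pass) = 0.104 + 0.019 + 0.097 + 0.053 = 0.273.
P(Shift=night | Outcome=pass) = 0.097/0.273 = 0.35531.

0.35531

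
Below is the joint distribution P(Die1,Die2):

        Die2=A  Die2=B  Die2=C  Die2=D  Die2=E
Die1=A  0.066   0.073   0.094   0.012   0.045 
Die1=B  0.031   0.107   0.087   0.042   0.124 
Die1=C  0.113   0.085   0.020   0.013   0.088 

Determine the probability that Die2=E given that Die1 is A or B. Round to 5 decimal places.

P(Die1=A) = 0.066 + 0.073 + 0.094 + 0.012 + 0.045 = 0.290.
P(Die1=B) = 0.031 + 0.107 + 0.087 + 0.042 + 0.124 = 0.391.
P(Die1 ∈ {A, B}) = 0.290 + 0.391 = 0.681; P(Die2=E, Die1 ∈ {A, B}) = 0.045 + 0.124 = 0.169.
P(Die2=E | Die1 ∈ {A, B}) = 0.169/0.681 = 0.24816.

0.24816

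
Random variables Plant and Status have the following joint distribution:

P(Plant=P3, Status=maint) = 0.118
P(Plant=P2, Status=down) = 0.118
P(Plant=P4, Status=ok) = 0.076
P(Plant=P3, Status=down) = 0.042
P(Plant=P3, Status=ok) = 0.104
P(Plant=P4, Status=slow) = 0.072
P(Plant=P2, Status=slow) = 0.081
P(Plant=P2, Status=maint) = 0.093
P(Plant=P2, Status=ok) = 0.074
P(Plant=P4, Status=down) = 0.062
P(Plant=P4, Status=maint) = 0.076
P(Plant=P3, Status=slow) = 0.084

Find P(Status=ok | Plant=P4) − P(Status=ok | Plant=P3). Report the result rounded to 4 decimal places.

-0.0331

P(Plant=P4) = 0.076 + 0.072 + 0.062 + 0.076 = 0.286; P(Status=ok | Plant=P4) = 0.076/0.286 = 0.26573.
P(Plant=P3) = 0.104 + 0.084 + 0.042 + 0.118 = 0.348; P(Status=ok | Plant=P3) = 0.104/0.348 = 0.29885.
Difference = -0.0331.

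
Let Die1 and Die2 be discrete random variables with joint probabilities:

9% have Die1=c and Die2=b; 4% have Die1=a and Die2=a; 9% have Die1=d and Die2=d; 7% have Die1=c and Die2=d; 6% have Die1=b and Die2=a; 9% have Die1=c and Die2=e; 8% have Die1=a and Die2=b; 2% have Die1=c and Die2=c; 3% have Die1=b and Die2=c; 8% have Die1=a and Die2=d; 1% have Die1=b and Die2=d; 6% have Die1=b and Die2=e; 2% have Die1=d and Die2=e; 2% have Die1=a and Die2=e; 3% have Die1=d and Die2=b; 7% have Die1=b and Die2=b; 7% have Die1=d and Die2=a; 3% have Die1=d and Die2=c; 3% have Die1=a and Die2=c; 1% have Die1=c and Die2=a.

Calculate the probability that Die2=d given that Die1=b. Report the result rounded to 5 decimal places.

P(Die1=b) = 0.06 + 0.07 + 0.03 + 0.01 + 0.06 = 0.23.
P(Die2=d | Die1=b) = 0.01/0.23 = 0.04348.

0.04348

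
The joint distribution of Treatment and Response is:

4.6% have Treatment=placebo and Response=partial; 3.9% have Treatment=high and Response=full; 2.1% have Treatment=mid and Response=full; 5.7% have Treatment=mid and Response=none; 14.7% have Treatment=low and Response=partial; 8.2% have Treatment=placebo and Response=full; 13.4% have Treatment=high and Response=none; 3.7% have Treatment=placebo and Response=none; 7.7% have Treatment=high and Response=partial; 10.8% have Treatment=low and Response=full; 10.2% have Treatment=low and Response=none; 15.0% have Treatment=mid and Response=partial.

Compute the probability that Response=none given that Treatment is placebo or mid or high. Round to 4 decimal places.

0.3546

P(Treatment=placebo) = 0.037 + 0.046 + 0.082 = 0.165.
P(Treatment=mid) = 0.057 + 0.150 + 0.021 = 0.228.
P(Treatment=high) = 0.134 + 0.077 + 0.039 = 0.250.
P(Treatment ∈ {placebo, mid, high}) = 0.165 + 0.228 + 0.250 = 0.643; P(Response=none, Treatment ∈ {placebo, mid, high}) = 0.037 + 0.057 + 0.134 = 0.228.
P(Response=none | Treatment ∈ {placebo, mid, high}) = 0.228/0.643 = 0.3546.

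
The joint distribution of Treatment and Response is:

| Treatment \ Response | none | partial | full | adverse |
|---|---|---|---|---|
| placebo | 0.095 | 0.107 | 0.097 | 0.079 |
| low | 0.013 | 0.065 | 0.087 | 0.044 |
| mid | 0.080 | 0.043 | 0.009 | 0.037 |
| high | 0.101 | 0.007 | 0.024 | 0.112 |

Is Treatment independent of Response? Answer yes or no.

no

P(Treatment=low) = 0.209 and P(Response=none) = 0.289, so their product is 0.06040, but P(Treatment=low, Response=none) = 0.013. Since these differ, Treatment and Response are not independent.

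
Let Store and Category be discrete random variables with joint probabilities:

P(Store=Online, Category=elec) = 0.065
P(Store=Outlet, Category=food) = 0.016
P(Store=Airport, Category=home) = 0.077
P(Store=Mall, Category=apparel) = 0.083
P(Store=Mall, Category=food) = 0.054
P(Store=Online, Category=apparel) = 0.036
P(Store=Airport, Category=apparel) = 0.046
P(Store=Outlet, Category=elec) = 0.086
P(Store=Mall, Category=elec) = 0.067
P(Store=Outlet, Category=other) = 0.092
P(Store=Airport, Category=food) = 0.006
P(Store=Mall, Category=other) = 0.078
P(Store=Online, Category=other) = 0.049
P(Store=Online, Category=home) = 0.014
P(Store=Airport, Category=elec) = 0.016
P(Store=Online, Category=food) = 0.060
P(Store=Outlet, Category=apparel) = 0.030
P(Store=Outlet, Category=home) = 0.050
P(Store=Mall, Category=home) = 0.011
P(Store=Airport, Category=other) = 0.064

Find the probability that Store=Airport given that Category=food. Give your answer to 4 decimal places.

0.0441

P(Category=food) = 0.054 + 0.006 + 0.016 + 0.060 = 0.136.
P(Store=Airport | Category=food) = 0.006/0.136 = 0.0441.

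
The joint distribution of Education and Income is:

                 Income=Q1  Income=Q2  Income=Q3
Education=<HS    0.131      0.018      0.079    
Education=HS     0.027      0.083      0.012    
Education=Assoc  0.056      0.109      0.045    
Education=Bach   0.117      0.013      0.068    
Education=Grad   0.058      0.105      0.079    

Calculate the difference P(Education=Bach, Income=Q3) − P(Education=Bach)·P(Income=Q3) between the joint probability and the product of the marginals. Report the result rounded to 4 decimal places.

P(Education=Bach) = 0.117 + 0.013 + 0.068 = 0.198.
P(Income=Q3) = 0.079 + 0.012 + 0.045 + 0.068 + 0.079 = 0.283.
P(Education=Bach, Income=Q3) − P(Education=Bach)P(Income=Q3) = 0.068 − 0.198×0.283 = 0.0120.

0.0120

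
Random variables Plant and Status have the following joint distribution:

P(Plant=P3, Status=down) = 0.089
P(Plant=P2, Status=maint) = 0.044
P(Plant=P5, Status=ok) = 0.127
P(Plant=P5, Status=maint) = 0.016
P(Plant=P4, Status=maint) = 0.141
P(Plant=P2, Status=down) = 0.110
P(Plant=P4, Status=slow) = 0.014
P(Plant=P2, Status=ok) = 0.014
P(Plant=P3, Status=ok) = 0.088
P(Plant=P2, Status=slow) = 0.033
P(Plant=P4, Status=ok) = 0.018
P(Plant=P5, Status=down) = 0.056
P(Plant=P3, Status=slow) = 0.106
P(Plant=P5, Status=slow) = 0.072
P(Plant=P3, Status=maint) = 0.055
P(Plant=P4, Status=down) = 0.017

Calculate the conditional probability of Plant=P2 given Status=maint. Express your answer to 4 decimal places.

0.1719

P(Status=maint) = 0.044 + 0.055 + 0.141 + 0.016 = 0.256.
P(Plant=P2 | Status=maint) = 0.044/0.256 = 0.1719.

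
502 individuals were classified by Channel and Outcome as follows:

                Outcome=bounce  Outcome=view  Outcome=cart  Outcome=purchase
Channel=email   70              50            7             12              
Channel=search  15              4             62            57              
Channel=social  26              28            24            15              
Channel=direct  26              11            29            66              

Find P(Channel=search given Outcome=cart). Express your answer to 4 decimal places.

Total with Outcome=cart: 7 + 62 + 24 + 29 = 122.
P(Channel=search | Outcome=cart) = 62/122 = 0.5082.

0.5082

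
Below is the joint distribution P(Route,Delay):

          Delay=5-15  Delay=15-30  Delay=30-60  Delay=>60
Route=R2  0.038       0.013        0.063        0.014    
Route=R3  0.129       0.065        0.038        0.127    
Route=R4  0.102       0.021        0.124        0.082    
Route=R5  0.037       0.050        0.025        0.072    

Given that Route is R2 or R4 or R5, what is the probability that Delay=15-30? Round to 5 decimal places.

0.13105

P(Route=R2) = 0.038 + 0.013 + 0.063 + 0.014 = 0.128.
P(Route=R4) = 0.102 + 0.021 + 0.124 + 0.082 = 0.329.
P(Route=R5) = 0.037 + 0.050 + 0.025 + 0.072 = 0.184.
P(Route ∈ {R2, R4, R5}) = 0.128 + 0.329 + 0.184 = 0.641; P(Delay=15-30, Route ∈ {R2, R4, R5}) = 0.013 + 0.021 + 0.050 = 0.084.
P(Delay=15-30 | Route ∈ {R2, R4, R5}) = 0.084/0.641 = 0.13105.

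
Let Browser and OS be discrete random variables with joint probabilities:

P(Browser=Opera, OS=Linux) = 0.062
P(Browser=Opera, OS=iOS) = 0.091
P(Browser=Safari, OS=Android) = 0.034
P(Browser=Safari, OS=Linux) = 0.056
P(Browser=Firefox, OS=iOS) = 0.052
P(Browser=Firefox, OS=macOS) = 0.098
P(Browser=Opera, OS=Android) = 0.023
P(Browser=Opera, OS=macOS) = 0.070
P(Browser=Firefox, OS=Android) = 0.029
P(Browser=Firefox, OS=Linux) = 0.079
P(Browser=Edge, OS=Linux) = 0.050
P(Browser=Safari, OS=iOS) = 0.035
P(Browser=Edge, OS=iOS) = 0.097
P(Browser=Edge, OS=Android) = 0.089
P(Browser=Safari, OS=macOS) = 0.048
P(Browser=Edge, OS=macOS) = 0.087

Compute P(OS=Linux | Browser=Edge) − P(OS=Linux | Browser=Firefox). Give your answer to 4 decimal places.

P(Browser=Edge) = 0.087 + 0.050 + 0.097 + 0.089 = 0.323; P(OS=Linux | Browser=Edge) = 0.050/0.323 = 0.15480.
P(Browser=Firefox) = 0.098 + 0.079 + 0.052 + 0.029 = 0.258; P(OS=Linux | Browser=Firefox) = 0.079/0.258 = 0.30620.
Difference = -0.1514.

-0.1514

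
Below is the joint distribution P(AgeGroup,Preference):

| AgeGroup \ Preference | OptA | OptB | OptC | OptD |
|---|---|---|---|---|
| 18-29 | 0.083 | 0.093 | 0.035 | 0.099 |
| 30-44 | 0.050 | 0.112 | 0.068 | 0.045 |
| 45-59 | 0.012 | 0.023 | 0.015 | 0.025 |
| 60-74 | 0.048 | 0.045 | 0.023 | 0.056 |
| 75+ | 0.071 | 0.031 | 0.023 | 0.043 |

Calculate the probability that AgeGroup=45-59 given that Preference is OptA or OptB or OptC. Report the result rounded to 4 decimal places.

P(Preference=OptA) = 0.083 + 0.050 + 0.012 + 0.048 + 0.071 = 0.264.
P(Preference=OptB) = 0.093 + 0.112 + 0.023 + 0.045 + 0.031 = 0.304.
P(Preference=OptC) = 0.035 + 0.068 + 0.015 + 0.023 + 0.023 = 0.164.
P(Preference ∈ {OptA, OptB, OptC}) = 0.264 + 0.304 + 0.164 = 0.732; P(AgeGroup=45-59, Preference ∈ {OptA, OptB, OptC}) = 0.012 + 0.023 + 0.015 = 0.050.
P(AgeGroup=45-59 | Preference ∈ {OptA, OptB, OptC}) = 0.050/0.732 = 0.0683.

0.0683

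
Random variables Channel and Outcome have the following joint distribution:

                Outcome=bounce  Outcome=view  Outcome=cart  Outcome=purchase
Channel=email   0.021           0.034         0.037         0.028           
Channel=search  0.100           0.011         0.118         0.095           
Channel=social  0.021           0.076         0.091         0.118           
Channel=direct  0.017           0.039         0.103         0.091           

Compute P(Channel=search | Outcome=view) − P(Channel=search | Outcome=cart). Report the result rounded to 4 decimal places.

P(Outcome=view) = 0.034 + 0.011 + 0.076 + 0.039 = 0.160; P(Channel=search | Outcome=view) = 0.011/0.160 = 0.06875.
P(Outcome=cart) = 0.037 + 0.118 + 0.091 + 0.103 = 0.349; P(Channel=search | Outcome=cart) = 0.118/0.349 = 0.33811.
Difference = -0.2694.

-0.2694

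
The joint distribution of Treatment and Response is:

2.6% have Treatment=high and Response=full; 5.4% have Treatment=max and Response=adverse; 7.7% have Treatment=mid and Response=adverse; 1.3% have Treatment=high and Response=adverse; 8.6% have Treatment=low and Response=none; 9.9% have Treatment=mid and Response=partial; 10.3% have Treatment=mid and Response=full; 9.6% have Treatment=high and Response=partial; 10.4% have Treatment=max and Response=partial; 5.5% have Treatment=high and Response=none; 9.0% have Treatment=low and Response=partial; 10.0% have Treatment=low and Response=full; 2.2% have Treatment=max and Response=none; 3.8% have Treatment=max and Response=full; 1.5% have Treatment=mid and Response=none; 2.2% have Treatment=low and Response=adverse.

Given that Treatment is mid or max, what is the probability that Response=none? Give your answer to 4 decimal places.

P(Treatment=mid) = 0.015 + 0.099 + 0.103 + 0.077 = 0.294.
P(Treatment=max) = 0.022 + 0.104 + 0.038 + 0.054 = 0.218.
P(Treatment ∈ {mid, max}) = 0.294 + 0.218 = 0.512; P(Response=none, Treatment ∈ {mid, max}) = 0.015 + 0.022 = 0.037.
P(Response=none | Treatment ∈ {mid, max}) = 0.037/0.512 = 0.0723.

0.0723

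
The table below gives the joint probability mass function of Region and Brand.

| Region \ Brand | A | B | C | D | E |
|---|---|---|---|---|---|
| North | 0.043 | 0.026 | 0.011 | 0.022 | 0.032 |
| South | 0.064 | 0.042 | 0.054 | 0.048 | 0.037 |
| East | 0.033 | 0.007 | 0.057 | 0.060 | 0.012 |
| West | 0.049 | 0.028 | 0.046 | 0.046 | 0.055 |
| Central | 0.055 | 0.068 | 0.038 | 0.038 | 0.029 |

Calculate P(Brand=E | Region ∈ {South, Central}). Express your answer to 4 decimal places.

P(Region=South) = 0.064 + 0.042 + 0.054 + 0.048 + 0.037 = 0.245.
P(Region=Central) = 0.055 + 0.068 + 0.038 + 0.038 + 0.029 = 0.228.
P(Region ∈ {South, Central}) = 0.245 + 0.228 = 0.473; P(Brand=E, Region ∈ {South, Central}) = 0.037 + 0.029 = 0.066.
P(Brand=E | Region ∈ {South, Central}) = 0.066/0.473 = 0.1395.

0.1395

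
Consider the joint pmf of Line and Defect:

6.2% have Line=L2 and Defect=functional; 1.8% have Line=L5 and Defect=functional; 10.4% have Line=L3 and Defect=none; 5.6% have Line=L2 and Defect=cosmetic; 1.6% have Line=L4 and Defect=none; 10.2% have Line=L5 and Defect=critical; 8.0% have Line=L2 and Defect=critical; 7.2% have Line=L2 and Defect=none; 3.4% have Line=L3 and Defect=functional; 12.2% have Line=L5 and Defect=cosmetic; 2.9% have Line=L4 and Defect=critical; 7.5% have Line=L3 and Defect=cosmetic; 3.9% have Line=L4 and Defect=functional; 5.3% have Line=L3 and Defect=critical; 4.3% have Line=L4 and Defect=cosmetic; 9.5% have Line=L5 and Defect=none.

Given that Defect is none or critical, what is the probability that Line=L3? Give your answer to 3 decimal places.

P(Defect=none) = 0.072 + 0.104 + 0.016 + 0.095 = 0.287.
P(Defect=critical) = 0.080 + 0.053 + 0.029 + 0.102 = 0.264.
P(Defect ∈ {none, critical}) = 0.287 + 0.264 = 0.551; P(Line=L3, Defect ∈ {none, critical}) = 0.104 + 0.053 = 0.157.
P(Line=L3 | Defect ∈ {none, critical}) = 0.157/0.551 = 0.285.

0.285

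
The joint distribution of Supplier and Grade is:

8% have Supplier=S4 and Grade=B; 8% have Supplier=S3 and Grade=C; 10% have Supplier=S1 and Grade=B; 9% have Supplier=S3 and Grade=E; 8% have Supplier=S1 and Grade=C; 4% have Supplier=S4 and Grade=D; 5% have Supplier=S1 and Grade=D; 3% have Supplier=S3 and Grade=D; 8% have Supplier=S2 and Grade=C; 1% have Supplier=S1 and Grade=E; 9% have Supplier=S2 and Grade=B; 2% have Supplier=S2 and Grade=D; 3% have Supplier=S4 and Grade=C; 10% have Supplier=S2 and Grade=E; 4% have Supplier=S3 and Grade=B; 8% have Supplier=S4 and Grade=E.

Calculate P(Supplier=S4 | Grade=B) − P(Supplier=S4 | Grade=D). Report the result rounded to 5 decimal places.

-0.02765

P(Grade=B) = 0.10 + 0.09 + 0.04 + 0.08 = 0.31; P(Supplier=S4 | Grade=B) = 0.08/0.31 = 0.258065.
P(Grade=D) = 0.05 + 0.02 + 0.03 + 0.04 = 0.14; P(Supplier=S4 | Grade=D) = 0.04/0.14 = 0.285714.
Difference = -0.02765.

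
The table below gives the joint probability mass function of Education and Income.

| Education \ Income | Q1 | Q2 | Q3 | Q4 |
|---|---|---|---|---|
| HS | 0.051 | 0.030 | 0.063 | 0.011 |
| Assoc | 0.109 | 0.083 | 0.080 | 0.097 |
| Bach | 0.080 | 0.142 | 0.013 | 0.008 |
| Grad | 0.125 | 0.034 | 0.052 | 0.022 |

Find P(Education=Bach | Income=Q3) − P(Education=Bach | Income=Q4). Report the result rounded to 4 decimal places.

0.0045

P(Income=Q3) = 0.063 + 0.080 + 0.013 + 0.052 = 0.208; P(Education=Bach | Income=Q3) = 0.013/0.208 = 0.06250.
P(Income=Q4) = 0.011 + 0.097 + 0.008 + 0.022 = 0.138; P(Education=Bach | Income=Q4) = 0.008/0.138 = 0.05797.
Difference = 0.0045.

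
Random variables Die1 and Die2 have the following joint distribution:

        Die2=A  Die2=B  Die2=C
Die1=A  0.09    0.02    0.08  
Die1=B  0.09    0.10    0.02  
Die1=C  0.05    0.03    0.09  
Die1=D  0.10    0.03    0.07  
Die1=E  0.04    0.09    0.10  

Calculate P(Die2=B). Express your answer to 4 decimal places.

0.2700

P(Die2=B) = 0.02 + 0.10 + 0.03 + 0.03 + 0.09 = 0.27.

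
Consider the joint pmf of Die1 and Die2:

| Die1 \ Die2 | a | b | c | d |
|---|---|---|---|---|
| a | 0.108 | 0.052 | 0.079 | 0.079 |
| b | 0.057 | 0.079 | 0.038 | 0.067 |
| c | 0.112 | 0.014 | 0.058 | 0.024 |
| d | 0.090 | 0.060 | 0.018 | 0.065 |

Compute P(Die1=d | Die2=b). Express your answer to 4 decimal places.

P(Die2=b) = 0.052 + 0.079 + 0.014 + 0.060 = 0.205.
P(Die1=d | Die2=b) = 0.060/0.205 = 0.2927.

0.2927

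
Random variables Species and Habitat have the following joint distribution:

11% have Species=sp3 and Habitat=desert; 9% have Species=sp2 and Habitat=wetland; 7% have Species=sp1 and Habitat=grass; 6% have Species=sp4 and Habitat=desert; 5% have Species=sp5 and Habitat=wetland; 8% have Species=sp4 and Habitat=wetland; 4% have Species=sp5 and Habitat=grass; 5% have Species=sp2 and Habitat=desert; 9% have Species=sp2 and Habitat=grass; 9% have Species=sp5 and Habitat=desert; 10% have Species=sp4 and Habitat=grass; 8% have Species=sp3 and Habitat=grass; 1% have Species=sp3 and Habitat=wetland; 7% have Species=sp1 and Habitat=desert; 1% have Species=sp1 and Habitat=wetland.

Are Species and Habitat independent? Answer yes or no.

no

P(Species=sp3) = 0.20 and P(Habitat=wetland) = 0.24, so their product is 0.0480, but P(Species=sp3, Habitat=wetland) = 0.01. Since these differ, Species and Habitat are not independent.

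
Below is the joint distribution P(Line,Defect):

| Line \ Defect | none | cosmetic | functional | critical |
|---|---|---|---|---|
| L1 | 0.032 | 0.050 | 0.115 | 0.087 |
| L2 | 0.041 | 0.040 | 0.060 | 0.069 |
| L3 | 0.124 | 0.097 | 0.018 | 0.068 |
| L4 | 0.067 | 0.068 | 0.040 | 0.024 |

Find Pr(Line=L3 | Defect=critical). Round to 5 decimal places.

P(Defect=critical) = 0.087 + 0.069 + 0.068 + 0.024 = 0.248.
P(Line=L3 | Defect=critical) = 0.068/0.248 = 0.27419.

0.27419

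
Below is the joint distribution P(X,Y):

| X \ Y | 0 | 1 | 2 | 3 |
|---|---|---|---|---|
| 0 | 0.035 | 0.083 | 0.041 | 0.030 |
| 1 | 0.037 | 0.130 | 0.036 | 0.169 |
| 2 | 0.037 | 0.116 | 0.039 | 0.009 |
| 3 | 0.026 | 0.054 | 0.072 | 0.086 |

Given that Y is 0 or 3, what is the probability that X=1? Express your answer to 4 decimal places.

P(Y=0) = 0.035 + 0.037 + 0.037 + 0.026 = 0.135.
P(Y=3) = 0.030 + 0.169 + 0.009 + 0.086 = 0.294.
P(Y ∈ {0, 3}) = 0.135 + 0.294 = 0.429; P(X=1, Y ∈ {0, 3}) = 0.037 + 0.169 = 0.206.
P(X=1 | Y ∈ {0, 3}) = 0.206/0.429 = 0.4802.

0.4802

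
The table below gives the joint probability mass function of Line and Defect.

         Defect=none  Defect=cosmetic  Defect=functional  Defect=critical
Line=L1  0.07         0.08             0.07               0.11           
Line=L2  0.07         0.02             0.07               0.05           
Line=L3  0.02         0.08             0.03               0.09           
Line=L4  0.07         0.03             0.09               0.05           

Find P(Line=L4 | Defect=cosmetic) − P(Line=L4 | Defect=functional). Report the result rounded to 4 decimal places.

P(Defect=cosmetic) = 0.08 + 0.02 + 0.08 + 0.03 = 0.21; P(Line=L4 | Defect=cosmetic) = 0.03/0.21 = 0.14286.
P(Defect=functional) = 0.07 + 0.07 + 0.03 + 0.09 = 0.26; P(Line=L4 | Defect=functional) = 0.09/0.26 = 0.34615.
Difference = -0.2033.

-0.2033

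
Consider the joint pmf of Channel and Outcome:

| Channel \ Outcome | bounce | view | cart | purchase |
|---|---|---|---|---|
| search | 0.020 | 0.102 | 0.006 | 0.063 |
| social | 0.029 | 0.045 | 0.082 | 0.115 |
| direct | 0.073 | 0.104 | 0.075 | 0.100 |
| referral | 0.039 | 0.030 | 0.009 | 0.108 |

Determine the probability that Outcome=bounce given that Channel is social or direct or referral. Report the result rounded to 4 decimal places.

0.1743

P(Channel=social) = 0.029 + 0.045 + 0.082 + 0.115 = 0.271.
P(Channel=direct) = 0.073 + 0.104 + 0.075 + 0.100 = 0.352.
P(Channel=referral) = 0.039 + 0.030 + 0.009 + 0.108 = 0.186.
P(Channel ∈ {social, direct, referral}) = 0.271 + 0.352 + 0.186 = 0.809; P(Outcome=bounce, Channel ∈ {social, direct, referral}) = 0.029 + 0.073 + 0.039 = 0.141.
P(Outcome=bounce | Channel ∈ {social, direct, referral}) = 0.141/0.809 = 0.1743.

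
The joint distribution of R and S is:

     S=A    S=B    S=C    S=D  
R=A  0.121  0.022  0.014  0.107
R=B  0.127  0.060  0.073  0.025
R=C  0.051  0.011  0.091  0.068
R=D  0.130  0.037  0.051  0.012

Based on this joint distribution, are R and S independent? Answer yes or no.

no

P(R=A) = 0.264 and P(S=D) = 0.212, so their product is 0.05597, but P(R=A, S=D) = 0.107. Since these differ, R and S are not independent.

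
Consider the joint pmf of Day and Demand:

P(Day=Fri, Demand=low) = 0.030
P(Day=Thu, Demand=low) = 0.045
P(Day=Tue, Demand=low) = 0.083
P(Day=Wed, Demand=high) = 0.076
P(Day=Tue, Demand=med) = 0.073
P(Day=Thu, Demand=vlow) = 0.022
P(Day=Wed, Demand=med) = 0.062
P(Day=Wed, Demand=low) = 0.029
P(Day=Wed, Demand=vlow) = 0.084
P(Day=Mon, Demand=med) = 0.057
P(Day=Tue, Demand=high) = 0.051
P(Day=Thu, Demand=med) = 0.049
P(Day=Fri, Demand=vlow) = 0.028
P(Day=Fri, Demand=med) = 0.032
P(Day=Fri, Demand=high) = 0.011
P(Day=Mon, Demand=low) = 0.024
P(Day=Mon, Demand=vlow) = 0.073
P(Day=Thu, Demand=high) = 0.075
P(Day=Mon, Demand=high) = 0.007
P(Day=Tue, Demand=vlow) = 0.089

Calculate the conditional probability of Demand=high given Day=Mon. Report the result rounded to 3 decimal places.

P(Day=Mon) = 0.073 + 0.024 + 0.057 + 0.007 = 0.161.
P(Demand=high | Day=Mon) = 0.007/0.161 = 0.043.

0.043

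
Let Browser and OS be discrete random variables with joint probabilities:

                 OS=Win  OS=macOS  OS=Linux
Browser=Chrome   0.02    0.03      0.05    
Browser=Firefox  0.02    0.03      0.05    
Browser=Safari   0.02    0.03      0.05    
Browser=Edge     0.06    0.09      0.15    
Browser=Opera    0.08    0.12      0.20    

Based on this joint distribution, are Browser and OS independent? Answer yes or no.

Every cell satisfies P(Browser,OS) = P(Browser)·P(OS). For instance P(Browser=Firefox) = 0.10, P(OS=Linux) = 0.50, and 0.10×0.50 = 0.05 matches the joint entry. So Browser and OS are independent.

yes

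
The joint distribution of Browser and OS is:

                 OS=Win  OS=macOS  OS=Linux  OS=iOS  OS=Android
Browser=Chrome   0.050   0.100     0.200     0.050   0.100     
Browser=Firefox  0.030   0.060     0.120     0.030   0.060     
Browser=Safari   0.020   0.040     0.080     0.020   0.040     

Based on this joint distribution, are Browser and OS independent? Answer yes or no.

Every cell satisfies P(Browser,OS) = P(Browser)·P(OS). For instance P(Browser=Safari) = 0.200, P(OS=macOS) = 0.200, and 0.200×0.200 = 0.040 matches the joint entry. So Browser and OS are independent.

yes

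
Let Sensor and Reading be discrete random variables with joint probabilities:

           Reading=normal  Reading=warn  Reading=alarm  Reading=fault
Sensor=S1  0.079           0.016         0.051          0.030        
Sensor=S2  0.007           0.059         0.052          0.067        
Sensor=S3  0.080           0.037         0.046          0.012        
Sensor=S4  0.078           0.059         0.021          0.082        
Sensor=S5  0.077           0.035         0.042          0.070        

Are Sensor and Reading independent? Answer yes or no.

no

P(Sensor=S2) = 0.185 and P(Reading=normal) = 0.321, so their product is 0.05939, but P(Sensor=S2, Reading=normal) = 0.007. Since these differ, Sensor and Reading are not independent.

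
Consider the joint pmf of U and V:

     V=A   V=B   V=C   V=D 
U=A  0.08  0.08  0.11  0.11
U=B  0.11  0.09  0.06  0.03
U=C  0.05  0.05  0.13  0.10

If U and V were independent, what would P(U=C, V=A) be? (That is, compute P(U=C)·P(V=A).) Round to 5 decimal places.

P(U=C) = 0.05 + 0.05 + 0.13 + 0.10 = 0.33.
P(V=A) = 0.08 + 0.11 + 0.05 = 0.24.
Product: 0.33 × 0.24 = 0.07920.

0.07920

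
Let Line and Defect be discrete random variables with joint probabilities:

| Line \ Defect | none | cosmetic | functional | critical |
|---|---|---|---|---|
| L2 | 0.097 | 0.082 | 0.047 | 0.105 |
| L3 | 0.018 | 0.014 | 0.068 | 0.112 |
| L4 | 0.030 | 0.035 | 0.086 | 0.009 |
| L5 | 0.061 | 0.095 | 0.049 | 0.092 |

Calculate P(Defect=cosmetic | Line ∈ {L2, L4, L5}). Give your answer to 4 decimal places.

P(Line=L2) = 0.097 + 0.082 + 0.047 + 0.105 = 0.331.
P(Line=L4) = 0.030 + 0.035 + 0.086 + 0.009 = 0.160.
P(Line=L5) = 0.061 + 0.095 + 0.049 + 0.092 = 0.297.
P(Line ∈ {L2, L4, L5}) = 0.331 + 0.160 + 0.297 = 0.788; P(Defect=cosmetic, Line ∈ {L2, L4, L5}) = 0.082 + 0.035 + 0.095 = 0.212.
P(Defect=cosmetic | Line ∈ {L2, L4, L5}) = 0.212/0.788 = 0.2690.

0.2690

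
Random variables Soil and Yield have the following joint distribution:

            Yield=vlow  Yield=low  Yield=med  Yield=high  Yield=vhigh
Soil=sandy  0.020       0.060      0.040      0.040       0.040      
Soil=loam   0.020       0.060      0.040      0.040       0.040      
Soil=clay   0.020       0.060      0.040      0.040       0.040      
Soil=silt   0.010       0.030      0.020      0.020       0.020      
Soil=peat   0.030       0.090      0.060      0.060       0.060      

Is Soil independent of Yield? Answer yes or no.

Every cell satisfies P(Soil,Yield) = P(Soil)·P(Yield). For instance P(Soil=clay) = 0.200, P(Yield=med) = 0.200, and 0.200×0.200 = 0.040 matches the joint entry. So Soil and Yield are independent.

yes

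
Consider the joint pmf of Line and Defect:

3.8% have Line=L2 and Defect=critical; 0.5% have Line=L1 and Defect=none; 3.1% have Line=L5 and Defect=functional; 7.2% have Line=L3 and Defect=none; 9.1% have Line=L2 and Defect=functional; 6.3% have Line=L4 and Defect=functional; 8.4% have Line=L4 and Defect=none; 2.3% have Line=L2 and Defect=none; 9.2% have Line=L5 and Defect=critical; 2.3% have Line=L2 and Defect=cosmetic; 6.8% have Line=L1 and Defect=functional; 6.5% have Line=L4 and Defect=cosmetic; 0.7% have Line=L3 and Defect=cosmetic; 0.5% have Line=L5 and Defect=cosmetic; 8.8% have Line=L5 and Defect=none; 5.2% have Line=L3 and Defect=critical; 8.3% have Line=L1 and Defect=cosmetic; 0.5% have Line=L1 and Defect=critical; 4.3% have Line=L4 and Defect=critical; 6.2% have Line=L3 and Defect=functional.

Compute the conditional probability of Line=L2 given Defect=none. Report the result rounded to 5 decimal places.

P(Defect=none) = 0.005 + 0.023 + 0.072 + 0.084 + 0.088 = 0.272.
P(Line=L2 | Defect=none) = 0.023/0.272 = 0.08456.

0.08456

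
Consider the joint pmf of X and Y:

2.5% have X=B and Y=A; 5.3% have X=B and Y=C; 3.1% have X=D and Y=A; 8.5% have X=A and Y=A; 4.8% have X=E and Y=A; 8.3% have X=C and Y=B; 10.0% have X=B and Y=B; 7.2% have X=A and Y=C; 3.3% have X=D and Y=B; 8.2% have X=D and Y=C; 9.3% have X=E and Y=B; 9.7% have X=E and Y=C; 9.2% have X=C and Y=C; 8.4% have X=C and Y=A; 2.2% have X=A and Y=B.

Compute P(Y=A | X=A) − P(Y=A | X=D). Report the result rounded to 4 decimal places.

P(X=A) = 0.085 + 0.022 + 0.072 = 0.179; P(Y=A | X=A) = 0.085/0.179 = 0.47486.
P(X=D) = 0.031 + 0.033 + 0.082 = 0.146; P(Y=A | X=D) = 0.031/0.146 = 0.21233.
Difference = 0.2625.

0.2625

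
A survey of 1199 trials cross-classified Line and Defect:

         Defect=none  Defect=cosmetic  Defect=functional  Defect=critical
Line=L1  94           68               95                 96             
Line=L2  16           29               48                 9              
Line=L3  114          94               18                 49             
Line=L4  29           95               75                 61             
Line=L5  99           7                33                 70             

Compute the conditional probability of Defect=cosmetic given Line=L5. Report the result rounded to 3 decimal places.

0.033

Total with Line=L5: 99 + 7 + 33 + 70 = 209.
P(Defect=cosmetic | Line=L5) = 7/209 = 0.033.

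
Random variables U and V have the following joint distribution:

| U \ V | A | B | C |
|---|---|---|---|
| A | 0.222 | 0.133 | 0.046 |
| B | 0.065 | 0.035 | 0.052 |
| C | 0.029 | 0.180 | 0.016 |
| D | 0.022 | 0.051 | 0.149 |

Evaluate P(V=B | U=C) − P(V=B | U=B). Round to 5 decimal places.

P(U=C) = 0.029 + 0.180 + 0.016 = 0.225; P(V=B | U=C) = 0.180/0.225 = 0.800000.
P(U=B) = 0.065 + 0.035 + 0.052 = 0.152; P(V=B | U=B) = 0.035/0.152 = 0.230263.
Difference = 0.56974.

0.56974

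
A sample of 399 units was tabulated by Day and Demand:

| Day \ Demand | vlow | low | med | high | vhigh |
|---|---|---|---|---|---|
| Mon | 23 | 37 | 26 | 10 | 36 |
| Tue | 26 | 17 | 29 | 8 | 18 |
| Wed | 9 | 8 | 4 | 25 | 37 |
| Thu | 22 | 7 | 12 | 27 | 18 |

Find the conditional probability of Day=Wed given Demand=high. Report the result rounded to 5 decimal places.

0.35714

Total with Demand=high: 10 + 8 + 25 + 27 = 70.
P(Day=Wed | Demand=high) = 25/70 = 0.35714.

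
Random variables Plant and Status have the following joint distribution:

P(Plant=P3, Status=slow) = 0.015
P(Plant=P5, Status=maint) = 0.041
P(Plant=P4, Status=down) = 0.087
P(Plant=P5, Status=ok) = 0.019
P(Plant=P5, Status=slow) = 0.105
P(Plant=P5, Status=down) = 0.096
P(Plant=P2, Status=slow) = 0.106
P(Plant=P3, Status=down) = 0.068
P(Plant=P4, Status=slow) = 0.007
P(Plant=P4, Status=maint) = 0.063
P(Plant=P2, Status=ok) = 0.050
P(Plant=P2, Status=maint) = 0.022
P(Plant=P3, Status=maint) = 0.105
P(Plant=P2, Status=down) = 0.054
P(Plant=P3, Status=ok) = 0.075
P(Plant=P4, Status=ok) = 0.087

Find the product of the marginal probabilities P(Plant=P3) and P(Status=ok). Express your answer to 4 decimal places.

P(Plant=P3) = 0.075 + 0.015 + 0.068 + 0.105 = 0.263.
P(Status=ok) = 0.050 + 0.075 + 0.087 + 0.019 = 0.231.
Product: 0.263 × 0.231 = 0.0608.

0.0608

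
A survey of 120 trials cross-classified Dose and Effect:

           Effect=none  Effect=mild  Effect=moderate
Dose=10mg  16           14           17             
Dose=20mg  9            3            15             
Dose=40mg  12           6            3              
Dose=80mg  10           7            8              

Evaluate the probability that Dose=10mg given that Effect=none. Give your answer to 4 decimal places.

Total with Effect=none: 16 + 9 + 12 + 10 = 47.
P(Dose=10mg | Effect=none) = 16/47 = 0.3404.

0.3404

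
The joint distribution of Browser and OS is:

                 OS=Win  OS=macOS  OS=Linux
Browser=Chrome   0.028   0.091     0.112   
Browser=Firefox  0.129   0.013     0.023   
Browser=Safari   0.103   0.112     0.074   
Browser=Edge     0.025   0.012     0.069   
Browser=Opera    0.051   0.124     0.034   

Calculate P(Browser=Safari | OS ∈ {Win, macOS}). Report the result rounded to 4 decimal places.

0.3125

P(OS=Win) = 0.028 + 0.129 + 0.103 + 0.025 + 0.051 = 0.336.
P(OS=macOS) = 0.091 + 0.013 + 0.112 + 0.012 + 0.124 = 0.352.
P(OS ∈ {Win, macOS}) = 0.336 + 0.352 = 0.688; P(Browser=Safari, OS ∈ {Win, macOS}) = 0.103 + 0.112 = 0.215.
P(Browser=Safari | OS ∈ {Win, macOS}) = 0.215/0.688 = 0.3125.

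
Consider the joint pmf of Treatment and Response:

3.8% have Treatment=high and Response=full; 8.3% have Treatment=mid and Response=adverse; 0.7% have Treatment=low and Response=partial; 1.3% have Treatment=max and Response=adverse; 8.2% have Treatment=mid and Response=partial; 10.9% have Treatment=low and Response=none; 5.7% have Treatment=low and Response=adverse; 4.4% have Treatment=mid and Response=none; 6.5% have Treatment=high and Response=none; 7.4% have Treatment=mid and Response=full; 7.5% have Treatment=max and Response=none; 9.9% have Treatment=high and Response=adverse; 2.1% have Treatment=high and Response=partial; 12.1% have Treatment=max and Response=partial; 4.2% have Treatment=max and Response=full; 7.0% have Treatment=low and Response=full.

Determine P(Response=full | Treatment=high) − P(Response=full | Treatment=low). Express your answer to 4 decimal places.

-0.1177

P(Treatment=high) = 0.065 + 0.021 + 0.038 + 0.099 = 0.223; P(Response=full | Treatment=high) = 0.038/0.223 = 0.17040.
P(Treatment=low) = 0.109 + 0.007 + 0.070 + 0.057 = 0.243; P(Response=full | Treatment=low) = 0.070/0.243 = 0.28807.
Difference = -0.1177.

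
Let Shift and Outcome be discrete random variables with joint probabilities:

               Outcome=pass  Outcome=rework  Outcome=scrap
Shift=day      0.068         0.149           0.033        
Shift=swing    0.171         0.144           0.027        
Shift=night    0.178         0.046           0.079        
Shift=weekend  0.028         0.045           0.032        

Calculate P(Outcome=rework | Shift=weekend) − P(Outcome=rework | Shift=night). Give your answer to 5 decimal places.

P(Shift=weekend) = 0.028 + 0.045 + 0.032 = 0.105; P(Outcome=rework | Shift=weekend) = 0.045/0.105 = 0.428571.
P(Shift=night) = 0.178 + 0.046 + 0.079 = 0.303; P(Outcome=rework | Shift=night) = 0.046/0.303 = 0.151815.
Difference = 0.27676.

0.27676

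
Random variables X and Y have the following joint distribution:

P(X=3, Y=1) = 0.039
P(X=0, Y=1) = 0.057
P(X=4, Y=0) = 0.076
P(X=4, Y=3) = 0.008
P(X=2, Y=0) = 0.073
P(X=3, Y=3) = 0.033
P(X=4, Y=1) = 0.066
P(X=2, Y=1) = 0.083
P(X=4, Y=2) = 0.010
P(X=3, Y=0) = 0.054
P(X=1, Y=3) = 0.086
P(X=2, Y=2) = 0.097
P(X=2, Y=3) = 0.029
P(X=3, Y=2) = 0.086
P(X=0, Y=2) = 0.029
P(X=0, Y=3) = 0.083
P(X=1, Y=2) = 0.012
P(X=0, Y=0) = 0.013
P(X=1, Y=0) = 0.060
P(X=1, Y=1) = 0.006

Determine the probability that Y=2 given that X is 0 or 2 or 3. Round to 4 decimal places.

P(X=0) = 0.013 + 0.057 + 0.029 + 0.083 = 0.182.
P(X=2) = 0.073 + 0.083 + 0.097 + 0.029 = 0.282.
P(X=3) = 0.054 + 0.039 + 0.086 + 0.033 = 0.212.
P(X ∈ {0, 2, 3}) = 0.182 + 0.282 + 0.212 = 0.676; P(Y=2, X ∈ {0, 2, 3}) = 0.029 + 0.097 + 0.086 = 0.212.
P(Y=2 | X ∈ {0, 2, 3}) = 0.212/0.676 = 0.3136.

0.3136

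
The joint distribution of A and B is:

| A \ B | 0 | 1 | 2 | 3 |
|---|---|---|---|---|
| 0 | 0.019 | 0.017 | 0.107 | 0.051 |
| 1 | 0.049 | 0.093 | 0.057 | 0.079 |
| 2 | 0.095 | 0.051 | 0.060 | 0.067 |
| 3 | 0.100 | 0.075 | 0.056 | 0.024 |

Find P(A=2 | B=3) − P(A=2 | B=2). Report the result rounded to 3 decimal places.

0.089

P(B=3) = 0.051 + 0.079 + 0.067 + 0.024 = 0.221; P(A=2 | B=3) = 0.067/0.221 = 0.3032.
P(B=2) = 0.107 + 0.057 + 0.060 + 0.056 = 0.280; P(A=2 | B=2) = 0.060/0.280 = 0.2143.
Difference = 0.089.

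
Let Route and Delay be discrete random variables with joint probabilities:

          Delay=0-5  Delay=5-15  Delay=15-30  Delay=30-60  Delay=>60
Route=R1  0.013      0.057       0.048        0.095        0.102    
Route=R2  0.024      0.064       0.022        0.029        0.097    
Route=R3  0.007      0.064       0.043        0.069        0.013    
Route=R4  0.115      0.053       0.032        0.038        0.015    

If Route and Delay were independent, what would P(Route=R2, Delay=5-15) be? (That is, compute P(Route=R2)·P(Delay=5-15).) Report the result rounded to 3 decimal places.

0.056

P(Route=R2) = 0.024 + 0.064 + 0.022 + 0.029 + 0.097 = 0.236.
P(Delay=5-15) = 0.057 + 0.064 + 0.064 + 0.053 = 0.238.
Product: 0.236 × 0.238 = 0.056.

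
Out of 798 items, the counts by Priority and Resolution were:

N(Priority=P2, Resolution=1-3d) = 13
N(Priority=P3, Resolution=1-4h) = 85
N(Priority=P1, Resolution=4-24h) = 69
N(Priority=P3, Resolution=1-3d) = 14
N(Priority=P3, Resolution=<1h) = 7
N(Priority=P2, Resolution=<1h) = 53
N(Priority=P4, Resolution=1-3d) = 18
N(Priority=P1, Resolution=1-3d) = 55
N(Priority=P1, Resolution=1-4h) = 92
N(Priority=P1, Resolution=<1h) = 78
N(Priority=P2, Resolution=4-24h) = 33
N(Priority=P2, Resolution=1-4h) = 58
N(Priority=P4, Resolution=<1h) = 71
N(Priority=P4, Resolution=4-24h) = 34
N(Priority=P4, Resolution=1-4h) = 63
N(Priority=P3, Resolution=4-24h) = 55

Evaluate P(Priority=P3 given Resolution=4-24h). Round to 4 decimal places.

Total with Resolution=4-24h: 69 + 33 + 55 + 34 = 191.
P(Priority=P3 | Resolution=4-24h) = 55/191 = 0.2880.

0.2880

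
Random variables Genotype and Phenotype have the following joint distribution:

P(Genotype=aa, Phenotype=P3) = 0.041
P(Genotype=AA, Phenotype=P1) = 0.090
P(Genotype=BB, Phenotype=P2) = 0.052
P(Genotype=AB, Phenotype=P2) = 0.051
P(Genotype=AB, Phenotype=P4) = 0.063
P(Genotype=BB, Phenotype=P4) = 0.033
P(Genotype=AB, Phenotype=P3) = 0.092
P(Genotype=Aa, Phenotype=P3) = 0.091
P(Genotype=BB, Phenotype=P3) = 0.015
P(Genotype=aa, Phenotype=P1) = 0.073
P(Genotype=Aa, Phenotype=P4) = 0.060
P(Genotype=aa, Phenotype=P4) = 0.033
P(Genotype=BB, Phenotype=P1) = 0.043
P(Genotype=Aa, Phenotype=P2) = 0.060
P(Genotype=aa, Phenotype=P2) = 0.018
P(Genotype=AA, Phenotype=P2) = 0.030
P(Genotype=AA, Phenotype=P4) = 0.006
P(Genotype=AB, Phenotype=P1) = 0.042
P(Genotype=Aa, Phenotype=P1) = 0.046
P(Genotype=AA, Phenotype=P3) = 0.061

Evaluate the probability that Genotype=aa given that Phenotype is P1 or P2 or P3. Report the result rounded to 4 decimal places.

P(Phenotype=P1) = 0.090 + 0.046 + 0.073 + 0.042 + 0.043 = 0.294.
P(Phenotype=P2) = 0.030 + 0.060 + 0.018 + 0.051 + 0.052 = 0.211.
P(Phenotype=P3) = 0.061 + 0.091 + 0.041 + 0.092 + 0.015 = 0.300.
P(Phenotype ∈ {P1, P2, P3}) = 0.294 + 0.211 + 0.300 = 0.805; P(Genotype=aa, Phenotype ∈ {P1, P2, P3}) = 0.073 + 0.018 + 0.041 = 0.132.
P(Genotype=aa | Phenotype ∈ {P1, P2, P3}) = 0.132/0.805 = 0.1640.

0.1640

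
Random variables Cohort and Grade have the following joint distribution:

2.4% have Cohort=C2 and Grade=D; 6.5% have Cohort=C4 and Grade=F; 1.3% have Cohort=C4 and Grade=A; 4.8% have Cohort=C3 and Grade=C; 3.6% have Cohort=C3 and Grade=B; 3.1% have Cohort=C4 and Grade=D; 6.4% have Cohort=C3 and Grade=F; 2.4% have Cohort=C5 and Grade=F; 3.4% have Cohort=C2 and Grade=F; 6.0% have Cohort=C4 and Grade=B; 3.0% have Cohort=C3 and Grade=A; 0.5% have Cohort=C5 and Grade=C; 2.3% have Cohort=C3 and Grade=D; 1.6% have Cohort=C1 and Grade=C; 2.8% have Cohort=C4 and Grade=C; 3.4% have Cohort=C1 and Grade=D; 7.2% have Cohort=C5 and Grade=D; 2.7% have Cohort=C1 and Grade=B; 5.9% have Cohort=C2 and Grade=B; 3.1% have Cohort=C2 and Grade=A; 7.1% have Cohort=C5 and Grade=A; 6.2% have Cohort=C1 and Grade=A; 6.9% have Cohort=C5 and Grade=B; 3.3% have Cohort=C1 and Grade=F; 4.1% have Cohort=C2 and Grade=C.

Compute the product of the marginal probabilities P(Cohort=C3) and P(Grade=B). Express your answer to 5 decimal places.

0.05045

P(Cohort=C3) = 0.030 + 0.036 + 0.048 + 0.023 + 0.064 = 0.201.
P(Grade=B) = 0.027 + 0.059 + 0.036 + 0.060 + 0.069 = 0.251.
Product: 0.201 × 0.251 = 0.05045.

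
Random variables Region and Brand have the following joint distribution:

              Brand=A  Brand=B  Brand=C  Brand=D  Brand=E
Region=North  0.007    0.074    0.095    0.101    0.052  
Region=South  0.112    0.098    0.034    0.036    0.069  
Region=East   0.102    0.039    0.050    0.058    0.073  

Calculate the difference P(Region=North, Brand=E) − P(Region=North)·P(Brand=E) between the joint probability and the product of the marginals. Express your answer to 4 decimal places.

-0.0118

P(Region=North) = 0.007 + 0.074 + 0.095 + 0.101 + 0.052 = 0.329.
P(Brand=E) = 0.052 + 0.069 + 0.073 = 0.194.
P(Region=North, Brand=E) − P(Region=North)P(Brand=E) = 0.052 − 0.329×0.194 = -0.0118.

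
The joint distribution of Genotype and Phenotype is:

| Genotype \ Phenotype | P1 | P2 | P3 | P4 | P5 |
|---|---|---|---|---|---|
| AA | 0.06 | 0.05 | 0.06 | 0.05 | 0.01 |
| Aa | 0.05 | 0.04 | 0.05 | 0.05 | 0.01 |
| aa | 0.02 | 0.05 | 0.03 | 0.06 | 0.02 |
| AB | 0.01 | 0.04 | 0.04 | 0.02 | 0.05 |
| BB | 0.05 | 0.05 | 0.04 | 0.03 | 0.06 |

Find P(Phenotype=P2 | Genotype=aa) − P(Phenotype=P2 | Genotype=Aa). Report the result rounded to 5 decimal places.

P(Genotype=aa) = 0.02 + 0.05 + 0.03 + 0.06 + 0.02 = 0.18; P(Phenotype=P2 | Genotype=aa) = 0.05/0.18 = 0.277778.
P(Genotype=Aa) = 0.05 + 0.04 + 0.05 + 0.05 + 0.01 = 0.20; P(Phenotype=P2 | Genotype=Aa) = 0.04/0.20 = 0.200000.
Difference = 0.07778.

0.07778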